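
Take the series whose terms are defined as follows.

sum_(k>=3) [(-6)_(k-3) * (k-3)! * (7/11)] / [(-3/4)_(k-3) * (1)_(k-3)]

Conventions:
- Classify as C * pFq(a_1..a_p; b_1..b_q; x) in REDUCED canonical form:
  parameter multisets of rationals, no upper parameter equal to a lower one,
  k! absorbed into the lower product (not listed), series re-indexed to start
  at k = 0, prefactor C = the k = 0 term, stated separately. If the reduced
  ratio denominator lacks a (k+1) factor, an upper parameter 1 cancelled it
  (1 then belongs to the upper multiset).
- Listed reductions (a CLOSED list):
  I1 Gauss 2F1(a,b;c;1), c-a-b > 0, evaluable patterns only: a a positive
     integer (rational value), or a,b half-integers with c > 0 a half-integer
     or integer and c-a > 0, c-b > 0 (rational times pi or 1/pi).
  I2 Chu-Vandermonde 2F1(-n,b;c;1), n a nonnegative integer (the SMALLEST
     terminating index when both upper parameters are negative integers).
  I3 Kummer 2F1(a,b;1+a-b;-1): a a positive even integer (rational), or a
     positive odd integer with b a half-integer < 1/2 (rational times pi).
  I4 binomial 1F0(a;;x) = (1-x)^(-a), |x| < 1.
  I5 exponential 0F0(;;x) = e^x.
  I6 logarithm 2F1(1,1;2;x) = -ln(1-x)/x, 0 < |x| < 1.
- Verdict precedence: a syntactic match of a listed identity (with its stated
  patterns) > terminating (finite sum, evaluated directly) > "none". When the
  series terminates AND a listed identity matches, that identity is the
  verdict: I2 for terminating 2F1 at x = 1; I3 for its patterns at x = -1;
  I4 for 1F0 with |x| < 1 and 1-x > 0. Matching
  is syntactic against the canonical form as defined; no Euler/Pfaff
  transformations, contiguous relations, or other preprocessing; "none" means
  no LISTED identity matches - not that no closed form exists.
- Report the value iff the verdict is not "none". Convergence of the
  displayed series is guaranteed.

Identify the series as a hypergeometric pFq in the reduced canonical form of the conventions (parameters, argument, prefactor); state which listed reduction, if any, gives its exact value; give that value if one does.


This is 7/11 * 2F1(-6, 1; -3/4; 1) in reduced canonical form. Verdict: this is Vandermonde's identity (I2) (terminating 2F1 at x = 1 with n = 6, b = 1, c = -3/4). Value: -49/187.

Structural cue: t_0 being 7/11, the factorial ratio (C = 7/11, x = 1) (k+a-1)!/(a-1)! is a rising factorial (a)_k.
Ratio: r(k) = 1 * (k-6) (k+1) / [(k-3/4) (k+1)] ; factor over Q: parameters, x = 1, and C = 7/11.


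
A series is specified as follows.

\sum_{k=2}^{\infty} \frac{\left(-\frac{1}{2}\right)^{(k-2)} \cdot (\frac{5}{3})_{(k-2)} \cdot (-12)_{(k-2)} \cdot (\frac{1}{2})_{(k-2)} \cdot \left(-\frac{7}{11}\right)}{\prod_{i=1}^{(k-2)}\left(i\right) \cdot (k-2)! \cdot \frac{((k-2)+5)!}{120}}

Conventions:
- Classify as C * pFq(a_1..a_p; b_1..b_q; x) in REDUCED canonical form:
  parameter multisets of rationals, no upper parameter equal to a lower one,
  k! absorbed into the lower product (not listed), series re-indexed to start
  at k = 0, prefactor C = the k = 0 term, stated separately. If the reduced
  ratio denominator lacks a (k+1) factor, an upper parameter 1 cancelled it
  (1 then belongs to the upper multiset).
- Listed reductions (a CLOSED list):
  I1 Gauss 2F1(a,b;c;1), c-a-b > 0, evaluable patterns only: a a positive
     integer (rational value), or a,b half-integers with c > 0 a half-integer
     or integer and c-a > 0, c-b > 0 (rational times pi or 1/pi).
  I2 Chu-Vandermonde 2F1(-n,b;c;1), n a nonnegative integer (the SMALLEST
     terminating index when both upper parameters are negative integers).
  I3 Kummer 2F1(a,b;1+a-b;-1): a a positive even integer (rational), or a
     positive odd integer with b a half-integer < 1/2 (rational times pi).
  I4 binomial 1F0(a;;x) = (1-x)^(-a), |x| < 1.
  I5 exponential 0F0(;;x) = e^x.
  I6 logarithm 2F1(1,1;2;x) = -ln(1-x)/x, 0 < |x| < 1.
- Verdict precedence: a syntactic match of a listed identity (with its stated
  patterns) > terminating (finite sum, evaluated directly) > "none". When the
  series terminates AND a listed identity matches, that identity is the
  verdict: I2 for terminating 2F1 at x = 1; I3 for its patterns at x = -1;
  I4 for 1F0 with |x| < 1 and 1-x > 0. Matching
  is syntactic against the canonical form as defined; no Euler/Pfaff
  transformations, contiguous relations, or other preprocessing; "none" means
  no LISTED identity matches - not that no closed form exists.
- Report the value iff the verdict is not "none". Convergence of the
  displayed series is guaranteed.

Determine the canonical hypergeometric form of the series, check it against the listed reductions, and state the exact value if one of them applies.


With C = -\frac{7}{11}: the canonical form is 3F2(-12, \frac{1}{2}, \frac{5}{3}; 1, 6; -\frac{1}{2}). Verdict: terminating. (-12)_k vanishes past k = 12, leaving a 13-term sum, computed directly. Exact value: -\frac{2288136350982273631}{1109305553370218496}.

First insight: x = -\frac{1}{2} and the denominator's factorial ratio (C = -7/11, x = -1/2) is a lower Pochhammer.
Adjacent-term ratio: r(k) = -\frac{1}{2} * (k-12) (k+\frac{1}{2}) (k+\frac{5}{3}) / [(k+1) (k+6) (k+1)] - rational in k. x = -\frac{1}{2}; t_0 = -\frac{7}{11}; negate the roots.


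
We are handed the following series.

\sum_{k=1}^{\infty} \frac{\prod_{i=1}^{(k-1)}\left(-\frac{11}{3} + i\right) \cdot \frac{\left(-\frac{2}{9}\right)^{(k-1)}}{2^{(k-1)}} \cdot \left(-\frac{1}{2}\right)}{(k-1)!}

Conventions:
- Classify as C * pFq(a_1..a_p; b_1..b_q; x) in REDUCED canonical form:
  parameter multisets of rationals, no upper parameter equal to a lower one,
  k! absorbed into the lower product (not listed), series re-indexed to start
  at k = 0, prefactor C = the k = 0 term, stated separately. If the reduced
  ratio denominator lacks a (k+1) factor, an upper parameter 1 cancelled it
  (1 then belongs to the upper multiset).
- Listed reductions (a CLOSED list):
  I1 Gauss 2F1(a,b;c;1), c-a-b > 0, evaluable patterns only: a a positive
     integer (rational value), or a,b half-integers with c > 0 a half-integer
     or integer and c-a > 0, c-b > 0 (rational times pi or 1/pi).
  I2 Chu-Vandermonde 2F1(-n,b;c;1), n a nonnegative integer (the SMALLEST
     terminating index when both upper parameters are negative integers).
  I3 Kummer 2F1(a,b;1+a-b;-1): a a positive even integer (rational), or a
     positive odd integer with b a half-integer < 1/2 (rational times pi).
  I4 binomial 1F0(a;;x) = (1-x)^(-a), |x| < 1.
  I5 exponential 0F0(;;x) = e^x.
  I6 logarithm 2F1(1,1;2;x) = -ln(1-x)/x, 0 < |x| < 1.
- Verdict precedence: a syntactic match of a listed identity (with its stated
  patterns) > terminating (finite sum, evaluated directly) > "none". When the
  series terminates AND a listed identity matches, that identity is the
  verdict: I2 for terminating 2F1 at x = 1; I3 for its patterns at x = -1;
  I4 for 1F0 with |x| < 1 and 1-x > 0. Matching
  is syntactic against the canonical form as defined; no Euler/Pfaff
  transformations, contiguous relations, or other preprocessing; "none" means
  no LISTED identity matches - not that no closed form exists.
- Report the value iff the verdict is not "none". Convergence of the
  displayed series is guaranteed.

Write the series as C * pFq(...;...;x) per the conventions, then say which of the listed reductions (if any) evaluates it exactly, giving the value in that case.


Classification (C = -\frac{1}{2}): 1F0 with upper {-\frac{8}{3}}, lower {-}, argument x = -\frac{1}{9}. Verdict: the binomial series (I4) matches (the 1F0 binomial series: exponent 8/3, x = -\frac{1}{9}). Its exact value is \left(-\frac{1}{2}\right) \cdot \left(\frac{10}{9}\right)^{\frac{8}{3}}.

Structural cue: from the first term -\frac{1}{2}: the two k-th powers (C = -1/2) combine into one argument.
Step ratio: r(k) = -\frac{1}{9} * (k-\frac{8}{3}) / [(k+1)] - rational in k. x = -\frac{1}{9}; t_0 = -\frac{1}{2}; negate the roots.


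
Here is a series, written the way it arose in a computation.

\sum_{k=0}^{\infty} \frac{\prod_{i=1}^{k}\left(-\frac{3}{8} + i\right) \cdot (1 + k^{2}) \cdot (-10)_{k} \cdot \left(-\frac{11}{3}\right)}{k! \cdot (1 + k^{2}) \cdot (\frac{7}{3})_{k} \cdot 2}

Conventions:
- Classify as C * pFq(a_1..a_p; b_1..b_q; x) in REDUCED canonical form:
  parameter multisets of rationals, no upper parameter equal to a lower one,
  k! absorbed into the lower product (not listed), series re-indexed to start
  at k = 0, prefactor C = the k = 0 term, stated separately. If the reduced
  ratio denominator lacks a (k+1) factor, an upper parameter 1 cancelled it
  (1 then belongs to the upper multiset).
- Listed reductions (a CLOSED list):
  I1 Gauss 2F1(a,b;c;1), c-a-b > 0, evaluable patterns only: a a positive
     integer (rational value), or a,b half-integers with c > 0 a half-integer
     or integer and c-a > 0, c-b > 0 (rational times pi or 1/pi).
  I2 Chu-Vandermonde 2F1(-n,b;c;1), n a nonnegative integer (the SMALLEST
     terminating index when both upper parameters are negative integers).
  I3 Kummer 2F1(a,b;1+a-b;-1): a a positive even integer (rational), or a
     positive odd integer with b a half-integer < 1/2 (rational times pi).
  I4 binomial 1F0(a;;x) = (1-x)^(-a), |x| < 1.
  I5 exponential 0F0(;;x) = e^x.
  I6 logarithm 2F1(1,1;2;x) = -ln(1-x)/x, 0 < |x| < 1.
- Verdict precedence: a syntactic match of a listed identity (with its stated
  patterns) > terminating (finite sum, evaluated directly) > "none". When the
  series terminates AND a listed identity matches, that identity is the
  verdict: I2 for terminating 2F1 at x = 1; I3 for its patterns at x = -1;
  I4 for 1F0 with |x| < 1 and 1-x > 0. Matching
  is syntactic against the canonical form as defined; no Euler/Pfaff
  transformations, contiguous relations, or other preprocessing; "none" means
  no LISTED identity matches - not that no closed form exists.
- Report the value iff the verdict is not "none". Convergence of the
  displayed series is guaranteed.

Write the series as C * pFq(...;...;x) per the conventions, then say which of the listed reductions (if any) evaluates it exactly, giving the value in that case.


This is -\frac{11}{6} * 2F1(-10, \frac{5}{8}; \frac{7}{3}; 1) in reduced canonical form. Verdict: Chu-Vandermonde (I2) fires (terminating 2F1 at x = 1 with n = 10, b = 5/8, c = \frac{7}{3}). Hence: -\frac{31665340588370929}{60841475922984960}.

First insight: t_0 being -\frac{11}{6}, k^2 + 1 divides numerator and denominator alike; C = -11/6 after cancelling.
Consecutive-term ratio: r(k) = 1 * (k-10) (k+\frac{5}{8}) / [(k+\frac{7}{3}) (k+1)] - rational in k, leading ratio 1; with t_0 = -\frac{11}{6}, classification follows.


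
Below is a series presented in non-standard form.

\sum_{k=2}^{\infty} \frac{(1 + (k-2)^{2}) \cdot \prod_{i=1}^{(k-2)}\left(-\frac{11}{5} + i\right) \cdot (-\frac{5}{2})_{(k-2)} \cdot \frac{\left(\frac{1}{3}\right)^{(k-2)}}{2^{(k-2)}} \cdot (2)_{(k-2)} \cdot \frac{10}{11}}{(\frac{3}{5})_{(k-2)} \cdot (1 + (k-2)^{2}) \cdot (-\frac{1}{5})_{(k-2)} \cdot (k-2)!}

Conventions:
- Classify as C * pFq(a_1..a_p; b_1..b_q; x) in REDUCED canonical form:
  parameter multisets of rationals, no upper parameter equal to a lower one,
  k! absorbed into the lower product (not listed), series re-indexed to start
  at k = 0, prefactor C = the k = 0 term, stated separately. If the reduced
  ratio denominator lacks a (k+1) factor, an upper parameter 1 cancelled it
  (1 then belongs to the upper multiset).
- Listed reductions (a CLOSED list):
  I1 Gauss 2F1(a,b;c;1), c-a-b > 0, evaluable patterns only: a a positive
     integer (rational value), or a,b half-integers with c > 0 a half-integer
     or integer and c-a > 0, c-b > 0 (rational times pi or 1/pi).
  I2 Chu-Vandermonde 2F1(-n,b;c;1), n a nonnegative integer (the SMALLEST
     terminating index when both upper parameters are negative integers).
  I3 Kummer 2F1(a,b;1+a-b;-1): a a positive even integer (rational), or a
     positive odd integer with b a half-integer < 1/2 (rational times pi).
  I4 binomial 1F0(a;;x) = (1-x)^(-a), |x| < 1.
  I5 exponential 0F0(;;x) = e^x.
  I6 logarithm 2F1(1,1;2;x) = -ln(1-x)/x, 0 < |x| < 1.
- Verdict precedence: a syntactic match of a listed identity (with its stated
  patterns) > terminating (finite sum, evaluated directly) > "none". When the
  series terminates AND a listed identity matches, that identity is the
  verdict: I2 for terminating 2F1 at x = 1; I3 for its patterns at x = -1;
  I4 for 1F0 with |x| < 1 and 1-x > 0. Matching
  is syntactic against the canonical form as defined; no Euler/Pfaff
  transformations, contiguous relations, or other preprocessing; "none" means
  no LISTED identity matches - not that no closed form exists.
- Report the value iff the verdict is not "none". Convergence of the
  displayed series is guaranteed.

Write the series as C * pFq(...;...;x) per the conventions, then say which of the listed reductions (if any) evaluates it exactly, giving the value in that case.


Key step: with t_0 = \frac{10}{11}, the two k-th powers (prefactor 10/11) combine into one argument.
Adjacent-term ratio: r(k) = \frac{1}{6} * (k-\frac{5}{2}) (k-\frac{6}{5}) (k+2) / [(k-\frac{1}{5}) (k+\frac{3}{5}) (k+1)] - rational; roots negated = parameters, x = \frac{1}{6}, C = \frac{10}{11}.

With C = \frac{10}{11}: the canonical form is 3F2(-\frac{5}{2}, -\frac{6}{5}, 2; -\frac{1}{5}, \frac{3}{5}; \frac{1}{6}). Verdict: none. No listed pattern accepts 3F2(-\frac{5}{2}, -\frac{6}{5}, 2; -\frac{1}{5}, \frac{3}{5}; \frac{1}{6}).


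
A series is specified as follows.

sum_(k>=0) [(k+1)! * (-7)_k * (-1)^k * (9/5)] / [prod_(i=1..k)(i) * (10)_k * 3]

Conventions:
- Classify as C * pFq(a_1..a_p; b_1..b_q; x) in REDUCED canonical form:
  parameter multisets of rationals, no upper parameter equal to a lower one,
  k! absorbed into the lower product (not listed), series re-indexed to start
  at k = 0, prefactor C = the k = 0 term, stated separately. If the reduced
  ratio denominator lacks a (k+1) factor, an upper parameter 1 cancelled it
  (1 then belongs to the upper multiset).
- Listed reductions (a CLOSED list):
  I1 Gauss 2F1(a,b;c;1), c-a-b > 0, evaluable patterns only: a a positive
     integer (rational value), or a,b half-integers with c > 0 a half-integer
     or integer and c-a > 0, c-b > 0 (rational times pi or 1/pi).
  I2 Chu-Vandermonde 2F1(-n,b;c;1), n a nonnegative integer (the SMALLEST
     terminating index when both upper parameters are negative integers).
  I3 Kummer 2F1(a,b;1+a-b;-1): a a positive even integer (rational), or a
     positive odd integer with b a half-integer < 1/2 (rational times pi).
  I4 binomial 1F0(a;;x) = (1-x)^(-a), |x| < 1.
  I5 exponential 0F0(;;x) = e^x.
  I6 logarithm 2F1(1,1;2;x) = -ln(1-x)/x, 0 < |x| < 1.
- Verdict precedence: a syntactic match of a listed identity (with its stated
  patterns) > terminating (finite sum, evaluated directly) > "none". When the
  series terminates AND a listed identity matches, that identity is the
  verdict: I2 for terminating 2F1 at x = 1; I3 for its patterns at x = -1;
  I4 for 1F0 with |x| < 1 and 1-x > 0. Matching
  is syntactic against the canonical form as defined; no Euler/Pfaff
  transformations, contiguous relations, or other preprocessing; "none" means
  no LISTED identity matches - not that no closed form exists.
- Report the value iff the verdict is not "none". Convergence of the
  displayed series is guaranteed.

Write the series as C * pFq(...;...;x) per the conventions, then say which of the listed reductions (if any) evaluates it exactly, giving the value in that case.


First insight: with t_0 = 3/5, the factorial ratio (C = 3/5, x = -1) (k+a-1)!/(a-1)! is a rising factorial (a)_k.
Step ratio: r(k) = (-1) * (k-7) (k+2) / [(k+10) (k+1)] - rational in k, leading ratio (-1); with t_0 = 3/5, classification follows.

This is 3/5 * 2F1(-7, 2; 10; -1) in reduced canonical form. Verdict: Kummer (I3) applies (x = -1; c = 10 equals 1+a-b for upper {-7, 2}: listed pattern). Hence: 27/10.


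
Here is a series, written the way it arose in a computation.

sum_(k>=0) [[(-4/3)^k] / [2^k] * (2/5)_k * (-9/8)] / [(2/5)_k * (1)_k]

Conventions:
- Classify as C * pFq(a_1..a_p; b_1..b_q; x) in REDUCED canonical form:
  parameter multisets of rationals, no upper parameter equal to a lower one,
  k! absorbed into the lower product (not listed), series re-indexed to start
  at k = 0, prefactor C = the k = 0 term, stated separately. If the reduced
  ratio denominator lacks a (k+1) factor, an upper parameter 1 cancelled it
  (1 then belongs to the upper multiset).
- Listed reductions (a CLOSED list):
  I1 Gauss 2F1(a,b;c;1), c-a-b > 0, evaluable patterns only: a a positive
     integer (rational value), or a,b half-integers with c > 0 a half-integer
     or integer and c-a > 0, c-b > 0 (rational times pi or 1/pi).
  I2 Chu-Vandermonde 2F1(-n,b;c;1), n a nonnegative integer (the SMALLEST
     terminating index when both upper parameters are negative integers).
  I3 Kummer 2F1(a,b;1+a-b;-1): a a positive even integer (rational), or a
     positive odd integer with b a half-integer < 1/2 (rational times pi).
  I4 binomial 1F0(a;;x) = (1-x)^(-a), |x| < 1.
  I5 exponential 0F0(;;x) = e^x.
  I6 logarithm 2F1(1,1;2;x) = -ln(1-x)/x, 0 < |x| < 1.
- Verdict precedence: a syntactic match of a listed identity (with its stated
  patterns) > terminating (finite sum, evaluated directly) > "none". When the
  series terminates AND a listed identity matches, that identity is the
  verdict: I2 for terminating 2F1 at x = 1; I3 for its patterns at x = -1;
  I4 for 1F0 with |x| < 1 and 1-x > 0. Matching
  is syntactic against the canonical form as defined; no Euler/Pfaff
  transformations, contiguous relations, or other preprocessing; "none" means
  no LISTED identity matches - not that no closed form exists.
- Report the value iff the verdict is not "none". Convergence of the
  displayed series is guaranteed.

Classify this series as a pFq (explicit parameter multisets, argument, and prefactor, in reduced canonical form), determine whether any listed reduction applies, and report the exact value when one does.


Key observation: from the first term -9/8: the two k-th powers (prefactor -9/8) combine into one argument.
Ratio: r(k) = (-2/3) * 1 / [(k+1)] - rational in k. x = (-2/3); t_0 = -9/8; negate the roots.

The series (x = -2/3) is 0F0: upper {-}, lower {-}, prefactor -9/8. Verdict at x = -2/3: the I5 exponential reduction matches (the 0F0 exponential series at x = -2/3). Its exact value is (-9/8) * e^(-2/3).


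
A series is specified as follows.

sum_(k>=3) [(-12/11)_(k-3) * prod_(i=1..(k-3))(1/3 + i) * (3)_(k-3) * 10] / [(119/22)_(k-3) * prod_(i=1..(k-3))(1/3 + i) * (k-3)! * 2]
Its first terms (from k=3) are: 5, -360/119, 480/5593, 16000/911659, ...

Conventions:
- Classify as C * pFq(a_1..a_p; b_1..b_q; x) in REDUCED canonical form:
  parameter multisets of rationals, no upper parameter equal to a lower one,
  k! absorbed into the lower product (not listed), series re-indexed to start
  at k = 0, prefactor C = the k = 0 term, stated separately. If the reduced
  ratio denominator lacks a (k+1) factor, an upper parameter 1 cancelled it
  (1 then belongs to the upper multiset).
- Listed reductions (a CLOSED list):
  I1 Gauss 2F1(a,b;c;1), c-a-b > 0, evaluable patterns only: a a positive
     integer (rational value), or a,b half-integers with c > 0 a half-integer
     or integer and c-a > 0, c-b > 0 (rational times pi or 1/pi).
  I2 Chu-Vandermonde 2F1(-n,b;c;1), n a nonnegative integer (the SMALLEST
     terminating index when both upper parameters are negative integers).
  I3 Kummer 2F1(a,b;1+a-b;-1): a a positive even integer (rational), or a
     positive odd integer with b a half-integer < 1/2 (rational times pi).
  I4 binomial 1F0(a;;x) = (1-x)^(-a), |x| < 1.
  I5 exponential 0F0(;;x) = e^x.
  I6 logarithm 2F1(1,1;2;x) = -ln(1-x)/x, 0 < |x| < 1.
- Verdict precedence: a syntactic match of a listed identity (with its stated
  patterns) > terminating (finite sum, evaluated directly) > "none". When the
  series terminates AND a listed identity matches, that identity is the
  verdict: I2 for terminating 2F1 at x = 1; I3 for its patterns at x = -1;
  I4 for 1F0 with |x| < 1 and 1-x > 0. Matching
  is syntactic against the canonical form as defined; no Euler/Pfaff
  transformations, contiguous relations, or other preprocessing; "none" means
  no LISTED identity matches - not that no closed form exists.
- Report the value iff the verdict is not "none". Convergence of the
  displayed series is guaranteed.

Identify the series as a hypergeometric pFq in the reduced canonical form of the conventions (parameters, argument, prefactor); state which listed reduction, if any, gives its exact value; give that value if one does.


Canonical form: C = 5 times 2F1 with upper {-12/11, 3}, lower {119/22}, x = 1. Verdict (x = 1): the Gauss summation I1 applies (x = 1: the Gamma ratio telescopes since c-a-b = 7/2 > 0 and a = 3 in Z>0). Its exact value is 642625/307461.

Structural cue: from the first term 5: the lower running product (C = 5) is a rising factorial.
Consecutive-term ratio: r(k) = 1 * (k-12/11) (k+3) / [(k+119/22) (k+1)] ; factor over Q: parameters, x = 1, and C = 5.


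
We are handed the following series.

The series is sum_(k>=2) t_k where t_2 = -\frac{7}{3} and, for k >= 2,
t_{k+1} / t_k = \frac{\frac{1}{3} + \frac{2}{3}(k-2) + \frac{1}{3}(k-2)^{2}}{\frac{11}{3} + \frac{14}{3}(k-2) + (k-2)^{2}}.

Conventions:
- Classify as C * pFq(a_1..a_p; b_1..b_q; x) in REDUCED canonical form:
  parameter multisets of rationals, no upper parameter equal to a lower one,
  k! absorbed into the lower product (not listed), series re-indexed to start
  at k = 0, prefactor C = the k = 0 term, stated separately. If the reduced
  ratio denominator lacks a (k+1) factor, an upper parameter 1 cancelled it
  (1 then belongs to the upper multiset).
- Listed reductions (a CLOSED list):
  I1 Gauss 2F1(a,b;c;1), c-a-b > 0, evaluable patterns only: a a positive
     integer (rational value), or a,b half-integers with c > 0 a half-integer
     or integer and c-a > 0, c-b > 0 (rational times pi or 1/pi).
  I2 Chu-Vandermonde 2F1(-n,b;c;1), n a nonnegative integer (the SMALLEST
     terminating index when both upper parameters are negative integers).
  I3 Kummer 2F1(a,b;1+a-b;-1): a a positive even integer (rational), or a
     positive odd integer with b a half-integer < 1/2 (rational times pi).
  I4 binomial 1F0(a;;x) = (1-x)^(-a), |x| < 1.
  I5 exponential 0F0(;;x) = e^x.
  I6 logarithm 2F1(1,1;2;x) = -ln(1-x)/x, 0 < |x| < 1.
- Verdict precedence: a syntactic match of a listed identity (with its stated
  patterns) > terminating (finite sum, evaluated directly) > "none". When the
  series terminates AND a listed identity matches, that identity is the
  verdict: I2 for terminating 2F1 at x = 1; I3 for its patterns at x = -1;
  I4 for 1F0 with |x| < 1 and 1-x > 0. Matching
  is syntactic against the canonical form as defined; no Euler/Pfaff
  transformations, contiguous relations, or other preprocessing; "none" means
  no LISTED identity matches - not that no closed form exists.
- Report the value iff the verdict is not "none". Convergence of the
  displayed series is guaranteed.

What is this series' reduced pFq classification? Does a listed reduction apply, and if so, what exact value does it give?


Canonical form: C = -\frac{7}{3} times 2F1 with upper {1, 1}, lower {\frac{11}{3}}, x = \frac{1}{3}. Verdict: none. No listed pattern accepts 2F1(1, 1; \frac{11}{3}; \frac{1}{3}).

Structural cue: with t_0 = -\frac{7}{3}, the expanded ratio factors over Q; C = -7/3, roots give parameters.
Adjacent-term ratio: r(k) = \frac{1}{3} * (k+1) (k+1) / [(k+\frac{11}{3}) (k+1)] - rational; roots negated = parameters, x = \frac{1}{3}, C = -\frac{7}{3}.


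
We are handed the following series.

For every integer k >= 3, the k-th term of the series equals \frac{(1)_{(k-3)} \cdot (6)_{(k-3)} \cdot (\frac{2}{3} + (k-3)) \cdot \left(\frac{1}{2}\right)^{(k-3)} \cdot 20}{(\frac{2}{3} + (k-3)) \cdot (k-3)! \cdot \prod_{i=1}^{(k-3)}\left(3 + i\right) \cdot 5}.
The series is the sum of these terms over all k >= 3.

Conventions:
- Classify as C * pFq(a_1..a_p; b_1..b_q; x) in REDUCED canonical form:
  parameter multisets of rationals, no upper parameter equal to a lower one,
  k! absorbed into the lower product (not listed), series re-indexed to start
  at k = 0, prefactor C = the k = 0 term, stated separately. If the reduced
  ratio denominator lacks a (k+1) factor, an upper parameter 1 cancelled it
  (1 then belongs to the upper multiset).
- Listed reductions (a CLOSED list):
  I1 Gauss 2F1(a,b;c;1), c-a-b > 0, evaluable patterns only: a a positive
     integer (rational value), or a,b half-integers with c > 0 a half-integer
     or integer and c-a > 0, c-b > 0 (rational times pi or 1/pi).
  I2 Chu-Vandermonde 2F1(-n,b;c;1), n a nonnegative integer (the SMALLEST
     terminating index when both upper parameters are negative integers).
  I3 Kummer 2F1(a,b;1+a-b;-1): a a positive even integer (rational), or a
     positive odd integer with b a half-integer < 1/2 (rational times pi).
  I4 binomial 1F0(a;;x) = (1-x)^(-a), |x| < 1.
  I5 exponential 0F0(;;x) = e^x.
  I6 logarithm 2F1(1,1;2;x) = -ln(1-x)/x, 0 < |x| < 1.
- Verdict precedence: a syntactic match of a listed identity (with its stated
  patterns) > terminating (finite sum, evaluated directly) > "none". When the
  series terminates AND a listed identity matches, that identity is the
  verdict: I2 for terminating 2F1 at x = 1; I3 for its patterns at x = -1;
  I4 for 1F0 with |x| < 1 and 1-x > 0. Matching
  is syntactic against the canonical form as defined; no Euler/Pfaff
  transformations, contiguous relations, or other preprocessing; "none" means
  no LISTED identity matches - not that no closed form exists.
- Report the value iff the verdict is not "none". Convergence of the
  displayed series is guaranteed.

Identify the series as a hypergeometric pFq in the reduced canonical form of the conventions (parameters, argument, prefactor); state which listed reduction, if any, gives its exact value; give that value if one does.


Structural cue: t_0 = 4 here, and striking the common factor k + 2/3 reduces the term (prefactor 4).
Ratio: r(k) = \frac{1}{2} * (k+1) (k+6) / [(k+4) (k+1)] - rational in k, leading ratio \frac{1}{2}; with t_0 = 4, classification follows.

This is 4 * 2F1(1, 6; 4; \frac{1}{2}) in reduced canonical form. Verdict: none - at argument \frac{1}{2} the multisets {1, 6} ; {4} match no listed identity.


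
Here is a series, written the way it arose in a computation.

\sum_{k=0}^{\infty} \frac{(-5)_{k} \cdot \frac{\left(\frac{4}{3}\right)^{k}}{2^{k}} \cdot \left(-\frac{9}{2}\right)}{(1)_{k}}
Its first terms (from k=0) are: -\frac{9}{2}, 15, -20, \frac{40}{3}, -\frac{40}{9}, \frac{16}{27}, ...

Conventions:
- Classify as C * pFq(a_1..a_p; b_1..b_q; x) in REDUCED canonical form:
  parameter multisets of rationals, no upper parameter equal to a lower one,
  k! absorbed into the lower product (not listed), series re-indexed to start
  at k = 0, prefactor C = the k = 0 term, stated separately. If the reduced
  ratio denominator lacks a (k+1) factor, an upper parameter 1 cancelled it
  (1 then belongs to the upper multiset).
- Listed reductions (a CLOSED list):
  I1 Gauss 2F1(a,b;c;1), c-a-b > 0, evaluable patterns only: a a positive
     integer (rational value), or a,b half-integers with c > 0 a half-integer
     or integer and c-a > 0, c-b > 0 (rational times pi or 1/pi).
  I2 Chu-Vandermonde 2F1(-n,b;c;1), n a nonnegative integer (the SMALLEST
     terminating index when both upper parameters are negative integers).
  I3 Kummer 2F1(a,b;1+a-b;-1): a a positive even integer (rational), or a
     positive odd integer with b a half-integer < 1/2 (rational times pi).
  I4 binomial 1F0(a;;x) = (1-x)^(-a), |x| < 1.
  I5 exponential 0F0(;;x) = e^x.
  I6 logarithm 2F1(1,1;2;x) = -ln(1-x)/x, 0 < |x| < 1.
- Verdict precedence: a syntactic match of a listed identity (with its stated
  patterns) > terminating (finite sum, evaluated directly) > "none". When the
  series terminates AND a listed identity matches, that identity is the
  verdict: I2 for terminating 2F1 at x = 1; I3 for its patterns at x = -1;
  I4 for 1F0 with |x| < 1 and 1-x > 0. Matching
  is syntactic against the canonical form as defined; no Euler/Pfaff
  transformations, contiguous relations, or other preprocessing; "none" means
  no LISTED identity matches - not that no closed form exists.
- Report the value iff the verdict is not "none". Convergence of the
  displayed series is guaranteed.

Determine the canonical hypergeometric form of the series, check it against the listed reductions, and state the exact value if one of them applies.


Canonical form: C = -\frac{9}{2} times 1F0 with upper {-5}, lower {-}, x = \frac{2}{3}. Verdict at x = \frac{2}{3}: binomial (I4) matches (the 1F0 binomial series: exponent 5, x = \frac{2}{3}). Value: -\frac{1}{54}.

Key step: x = \frac{2}{3} and (1)_k (C = -9/2, x = 2/3) is k! itself.
Term ratio: r(k) = \frac{2}{3} * (k-5) / [(k+1)] - poly over poly, x = \frac{2}{3} from leading terms; C = -\frac{9}{2} at k = 0.


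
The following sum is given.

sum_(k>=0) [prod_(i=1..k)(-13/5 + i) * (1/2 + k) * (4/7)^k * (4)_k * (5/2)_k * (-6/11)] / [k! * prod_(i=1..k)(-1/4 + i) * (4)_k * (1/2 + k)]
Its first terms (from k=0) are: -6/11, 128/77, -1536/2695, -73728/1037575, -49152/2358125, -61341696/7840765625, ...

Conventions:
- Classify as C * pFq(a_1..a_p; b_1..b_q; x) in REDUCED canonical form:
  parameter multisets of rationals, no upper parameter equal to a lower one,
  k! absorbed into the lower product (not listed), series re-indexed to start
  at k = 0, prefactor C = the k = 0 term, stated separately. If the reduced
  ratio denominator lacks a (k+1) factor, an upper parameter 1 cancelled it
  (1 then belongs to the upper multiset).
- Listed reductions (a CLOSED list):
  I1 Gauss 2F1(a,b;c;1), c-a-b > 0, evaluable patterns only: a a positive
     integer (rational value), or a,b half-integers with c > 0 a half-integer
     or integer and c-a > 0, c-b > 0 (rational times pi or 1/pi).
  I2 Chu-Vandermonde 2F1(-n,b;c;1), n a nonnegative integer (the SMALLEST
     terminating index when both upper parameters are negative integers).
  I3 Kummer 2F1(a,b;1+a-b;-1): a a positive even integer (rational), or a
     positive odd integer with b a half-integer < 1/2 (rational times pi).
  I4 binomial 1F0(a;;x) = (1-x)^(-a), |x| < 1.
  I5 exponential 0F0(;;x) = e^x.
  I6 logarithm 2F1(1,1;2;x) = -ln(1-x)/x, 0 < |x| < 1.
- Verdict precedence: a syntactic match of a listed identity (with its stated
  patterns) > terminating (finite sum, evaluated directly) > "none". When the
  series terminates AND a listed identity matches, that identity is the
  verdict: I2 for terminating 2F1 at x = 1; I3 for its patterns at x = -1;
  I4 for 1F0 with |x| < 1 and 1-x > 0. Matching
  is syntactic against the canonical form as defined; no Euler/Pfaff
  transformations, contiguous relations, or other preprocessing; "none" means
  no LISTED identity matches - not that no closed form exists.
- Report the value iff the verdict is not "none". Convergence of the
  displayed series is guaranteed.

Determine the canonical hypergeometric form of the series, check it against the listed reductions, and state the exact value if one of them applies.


Structural cue: x = (4/7) and the parameter 4 appears in both the upper and lower lists and cancels (alongside the other common factor).
Consecutive-term ratio: r(k) = (4/7) * (k-8/5) (k+5/2) / [(k+3/4) (k+1)] - rational in k. x = (4/7); t_0 = -6/11; negate the roots.

Canonical form: C = -6/11 times 2F1 with upper {-8/5, 5/2}, lower {3/4}, x = 4/7. Verdict: none - this 2F1 at x = 4/7 matches no listed pattern, and upper {-8/5, 5/2} holds no stopper.


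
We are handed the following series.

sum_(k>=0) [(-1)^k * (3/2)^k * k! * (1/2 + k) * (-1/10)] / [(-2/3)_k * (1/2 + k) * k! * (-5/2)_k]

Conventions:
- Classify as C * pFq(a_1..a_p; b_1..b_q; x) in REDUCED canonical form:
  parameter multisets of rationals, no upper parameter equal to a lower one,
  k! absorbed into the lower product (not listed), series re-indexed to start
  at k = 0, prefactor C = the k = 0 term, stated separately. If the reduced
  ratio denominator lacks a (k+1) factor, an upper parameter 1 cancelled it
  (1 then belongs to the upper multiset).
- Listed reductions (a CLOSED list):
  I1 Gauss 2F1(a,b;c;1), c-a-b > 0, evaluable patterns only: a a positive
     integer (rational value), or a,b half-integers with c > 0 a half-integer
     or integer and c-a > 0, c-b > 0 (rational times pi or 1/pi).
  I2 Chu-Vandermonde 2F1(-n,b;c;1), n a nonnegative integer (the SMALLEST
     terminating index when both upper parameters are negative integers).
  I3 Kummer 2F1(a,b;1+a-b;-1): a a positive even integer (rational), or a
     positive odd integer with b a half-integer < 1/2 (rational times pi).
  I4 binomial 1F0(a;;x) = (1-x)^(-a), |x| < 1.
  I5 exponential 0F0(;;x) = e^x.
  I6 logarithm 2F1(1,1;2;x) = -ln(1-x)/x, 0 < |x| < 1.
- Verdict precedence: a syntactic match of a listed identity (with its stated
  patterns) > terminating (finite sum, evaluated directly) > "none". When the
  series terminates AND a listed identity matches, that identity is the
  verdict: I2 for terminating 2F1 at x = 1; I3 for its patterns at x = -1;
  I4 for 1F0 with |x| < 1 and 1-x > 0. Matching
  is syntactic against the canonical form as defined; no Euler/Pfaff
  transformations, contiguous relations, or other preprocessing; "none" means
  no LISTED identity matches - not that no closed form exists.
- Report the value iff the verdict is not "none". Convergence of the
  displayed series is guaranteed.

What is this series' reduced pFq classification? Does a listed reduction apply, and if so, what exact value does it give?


The tell: x = (-3/2) and the (-1)^k factor (C = -1/10) folds into the argument's sign.
Adjacent-term ratio: r(k) = (-3/2) * (k+1) / [(k-5/2) (k-2/3) (k+1)] - poly over poly, x = (-3/2) from leading terms; C = -1/10 at k = 0.

Canonical form: C = -1/10 times 1F2 with upper {1}, lower {-5/2, -2/3}, x = -3/2. Verdict: none. No listed pattern accepts 1F2(1; -5/2, -2/3; -3/2).


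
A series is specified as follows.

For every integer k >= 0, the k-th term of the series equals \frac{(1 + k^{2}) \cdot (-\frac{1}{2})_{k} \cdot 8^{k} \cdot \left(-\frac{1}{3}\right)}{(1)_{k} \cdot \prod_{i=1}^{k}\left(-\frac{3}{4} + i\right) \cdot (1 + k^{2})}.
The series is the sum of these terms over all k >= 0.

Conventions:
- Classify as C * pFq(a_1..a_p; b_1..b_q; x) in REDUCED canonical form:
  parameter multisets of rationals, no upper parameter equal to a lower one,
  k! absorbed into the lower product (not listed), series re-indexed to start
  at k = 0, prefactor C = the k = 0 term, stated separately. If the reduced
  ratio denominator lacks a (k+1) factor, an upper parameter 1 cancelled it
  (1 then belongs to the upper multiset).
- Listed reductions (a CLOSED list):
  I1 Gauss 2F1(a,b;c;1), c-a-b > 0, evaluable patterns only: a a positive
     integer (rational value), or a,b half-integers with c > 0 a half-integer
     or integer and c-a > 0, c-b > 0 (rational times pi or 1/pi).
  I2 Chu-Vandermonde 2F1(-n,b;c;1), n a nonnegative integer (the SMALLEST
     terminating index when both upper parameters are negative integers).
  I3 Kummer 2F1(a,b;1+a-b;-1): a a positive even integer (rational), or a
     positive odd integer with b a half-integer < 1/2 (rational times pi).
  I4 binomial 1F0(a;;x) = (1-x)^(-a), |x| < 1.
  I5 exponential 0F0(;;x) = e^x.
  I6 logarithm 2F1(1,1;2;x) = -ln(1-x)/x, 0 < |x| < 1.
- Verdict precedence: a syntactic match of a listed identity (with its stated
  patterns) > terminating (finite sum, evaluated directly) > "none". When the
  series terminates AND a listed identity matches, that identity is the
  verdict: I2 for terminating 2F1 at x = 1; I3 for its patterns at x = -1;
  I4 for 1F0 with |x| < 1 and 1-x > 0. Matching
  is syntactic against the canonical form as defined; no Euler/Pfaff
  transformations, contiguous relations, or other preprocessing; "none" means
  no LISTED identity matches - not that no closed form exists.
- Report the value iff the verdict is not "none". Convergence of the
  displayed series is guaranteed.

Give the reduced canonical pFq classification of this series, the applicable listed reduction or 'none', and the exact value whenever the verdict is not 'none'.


Prefactor -\frac{1}{3}, argument 8: 1F1 with upper {-\frac{1}{2}} over lower {\frac{1}{4}}. Verdict: none here - no I1-I6 shape fits x = 8 with lower {\frac{1}{4}}.

First insight: with t_0 = -\frac{1}{3}, the lower running product (C = -1/3) is a rising factorial.
Step ratio: r(k) = 8 * (k-\frac{1}{2}) / [(k+\frac{1}{4}) (k+1)] - poly over poly, x = 8 from leading terms; C = -\frac{1}{3} at k = 0.


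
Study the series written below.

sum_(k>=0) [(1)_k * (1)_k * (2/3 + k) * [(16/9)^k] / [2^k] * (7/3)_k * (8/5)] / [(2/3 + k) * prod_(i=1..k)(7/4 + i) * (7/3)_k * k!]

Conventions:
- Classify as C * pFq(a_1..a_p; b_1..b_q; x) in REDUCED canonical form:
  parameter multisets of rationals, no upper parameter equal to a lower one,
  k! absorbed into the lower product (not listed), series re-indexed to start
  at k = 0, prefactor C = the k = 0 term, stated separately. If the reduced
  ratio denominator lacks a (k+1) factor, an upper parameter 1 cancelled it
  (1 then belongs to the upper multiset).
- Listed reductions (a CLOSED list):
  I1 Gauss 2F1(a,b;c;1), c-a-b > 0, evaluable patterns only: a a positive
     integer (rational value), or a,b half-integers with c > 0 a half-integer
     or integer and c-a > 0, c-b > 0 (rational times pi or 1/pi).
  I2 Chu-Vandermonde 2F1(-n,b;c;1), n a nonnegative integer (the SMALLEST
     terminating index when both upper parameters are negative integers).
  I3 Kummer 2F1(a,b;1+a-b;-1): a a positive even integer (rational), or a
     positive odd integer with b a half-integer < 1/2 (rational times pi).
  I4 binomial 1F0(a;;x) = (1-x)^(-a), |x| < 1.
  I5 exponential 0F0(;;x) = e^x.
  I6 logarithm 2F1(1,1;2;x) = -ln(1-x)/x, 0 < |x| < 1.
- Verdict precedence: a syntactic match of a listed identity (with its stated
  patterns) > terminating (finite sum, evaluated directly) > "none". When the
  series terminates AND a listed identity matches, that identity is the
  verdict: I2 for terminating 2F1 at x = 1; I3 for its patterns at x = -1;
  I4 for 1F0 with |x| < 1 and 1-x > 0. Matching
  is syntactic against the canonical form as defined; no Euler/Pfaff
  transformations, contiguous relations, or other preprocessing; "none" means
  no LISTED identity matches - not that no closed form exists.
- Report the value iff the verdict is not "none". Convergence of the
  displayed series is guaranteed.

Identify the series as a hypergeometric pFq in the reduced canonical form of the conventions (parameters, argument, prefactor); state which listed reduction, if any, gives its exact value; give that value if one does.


Prefactor 8/5, argument 8/9: 2F1 with upper {1, 1} over lower {11/4}. Verdict: none here - no I1-I6 shape fits x = 8/9 with lower {11/4}.

Key observation: x = (8/9) and the lower running product (C = 8/5, x = 8/9) is a rising factorial.
Ratio: r(k) = (8/9) * (k+1) (k+1) / [(k+11/4) (k+1)] - rational in k. x = (8/9); t_0 = 8/5; negate the roots.


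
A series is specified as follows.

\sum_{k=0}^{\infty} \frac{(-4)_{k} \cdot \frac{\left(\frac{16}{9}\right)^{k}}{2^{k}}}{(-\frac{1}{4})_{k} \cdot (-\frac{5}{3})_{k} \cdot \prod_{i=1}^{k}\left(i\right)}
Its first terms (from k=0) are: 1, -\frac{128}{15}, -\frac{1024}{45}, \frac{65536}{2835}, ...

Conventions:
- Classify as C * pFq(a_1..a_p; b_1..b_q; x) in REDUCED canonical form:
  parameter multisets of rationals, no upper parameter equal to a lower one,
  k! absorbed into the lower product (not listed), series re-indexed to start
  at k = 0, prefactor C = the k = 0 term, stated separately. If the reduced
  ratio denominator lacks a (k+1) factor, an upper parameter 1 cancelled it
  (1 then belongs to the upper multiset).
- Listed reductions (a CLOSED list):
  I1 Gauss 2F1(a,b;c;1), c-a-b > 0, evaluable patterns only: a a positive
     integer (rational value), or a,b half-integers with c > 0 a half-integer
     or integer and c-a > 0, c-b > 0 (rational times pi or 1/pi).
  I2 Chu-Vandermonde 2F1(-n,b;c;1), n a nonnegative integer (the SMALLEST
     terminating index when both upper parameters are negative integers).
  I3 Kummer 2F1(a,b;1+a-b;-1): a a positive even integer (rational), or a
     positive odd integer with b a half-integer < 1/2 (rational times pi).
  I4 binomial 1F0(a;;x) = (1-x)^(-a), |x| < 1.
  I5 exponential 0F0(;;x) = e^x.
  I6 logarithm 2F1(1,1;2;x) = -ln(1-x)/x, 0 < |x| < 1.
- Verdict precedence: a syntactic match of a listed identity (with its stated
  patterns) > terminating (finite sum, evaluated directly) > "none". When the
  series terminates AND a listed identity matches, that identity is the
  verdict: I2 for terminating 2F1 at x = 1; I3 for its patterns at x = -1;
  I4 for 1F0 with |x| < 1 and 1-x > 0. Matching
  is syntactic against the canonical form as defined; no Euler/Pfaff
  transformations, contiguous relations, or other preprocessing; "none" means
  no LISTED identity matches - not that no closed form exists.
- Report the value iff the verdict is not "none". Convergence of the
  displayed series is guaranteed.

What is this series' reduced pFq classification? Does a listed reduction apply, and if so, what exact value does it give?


At argument \frac{8}{9}: a 1F2 with upper {-4}, lower {-\frac{5}{3}, -\frac{1}{4}}, scaled by C = 1. Verdict: terminating - upper parameter -4 makes this a finite sum (last index 4), evaluated exactly. Value: -\frac{802061}{93555}.

The tell: x = \frac{8}{9} and the two k-th powers (C = 1, x = 8/9) combine into one argument.
Consecutive-term ratio: r(k) = \frac{8}{9} * (k-4) / [(k-\frac{5}{3}) (k-\frac{1}{4}) (k+1)] - rational in k, leading ratio \frac{8}{9}; with t_0 = 1, classification follows.
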